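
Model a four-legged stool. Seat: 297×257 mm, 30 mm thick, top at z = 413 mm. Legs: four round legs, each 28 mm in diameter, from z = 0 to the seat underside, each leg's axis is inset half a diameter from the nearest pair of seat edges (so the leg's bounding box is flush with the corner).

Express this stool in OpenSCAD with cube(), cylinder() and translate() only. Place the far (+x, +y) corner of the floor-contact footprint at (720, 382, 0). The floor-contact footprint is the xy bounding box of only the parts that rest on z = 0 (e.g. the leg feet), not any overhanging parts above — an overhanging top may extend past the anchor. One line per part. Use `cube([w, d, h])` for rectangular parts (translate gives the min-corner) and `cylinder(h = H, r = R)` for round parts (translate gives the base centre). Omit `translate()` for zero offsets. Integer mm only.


// leg_h = 413 - 30 = 383
translate([423, 125, 383]) cube([297, 257, 30]);
translate([437, 139, 0]) cylinder(h = 383, r = 14);
translate([706, 139, 0]) cylinder(h = 383, r = 14);
translate([437, 368, 0]) cylinder(h = 383, r = 14);
translate([706, 368, 0]) cylinder(h = 383, r = 14);


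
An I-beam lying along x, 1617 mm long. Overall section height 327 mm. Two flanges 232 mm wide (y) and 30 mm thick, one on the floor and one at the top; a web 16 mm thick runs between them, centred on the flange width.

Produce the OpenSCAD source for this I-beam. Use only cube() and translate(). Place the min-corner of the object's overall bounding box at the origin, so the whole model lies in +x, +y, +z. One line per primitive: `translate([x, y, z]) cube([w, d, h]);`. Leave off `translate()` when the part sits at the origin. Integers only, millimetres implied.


cube([1617, 232, 30]);
translate([0, 108, 30]) cube([1617, 16, 267]);
translate([0, 0, 297]) cube([1617, 232, 30]);


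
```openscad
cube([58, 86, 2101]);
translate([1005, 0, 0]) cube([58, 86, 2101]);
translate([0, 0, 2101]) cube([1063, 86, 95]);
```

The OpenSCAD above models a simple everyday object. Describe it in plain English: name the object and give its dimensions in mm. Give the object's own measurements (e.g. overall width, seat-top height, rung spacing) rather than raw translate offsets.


A door frame. The clear opening is 947 mm wide and 2101 mm high. Two 58 mm wide jambs, 86 mm deep, stand either side of the opening from the floor to the top of the opening. A 95 mm thick head sits across the top of both jambs, spanning the full outside width of the frame.


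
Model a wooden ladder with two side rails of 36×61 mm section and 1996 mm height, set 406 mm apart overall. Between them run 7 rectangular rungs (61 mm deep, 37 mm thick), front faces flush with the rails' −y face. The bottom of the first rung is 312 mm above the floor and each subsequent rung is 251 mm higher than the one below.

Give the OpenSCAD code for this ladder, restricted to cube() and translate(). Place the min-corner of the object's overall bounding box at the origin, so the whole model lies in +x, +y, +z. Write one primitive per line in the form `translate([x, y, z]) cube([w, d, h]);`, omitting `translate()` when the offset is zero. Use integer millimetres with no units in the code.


cube([36, 61, 1996]);
translate([370, 0, 0]) cube([36, 61, 1996]);
translate([36, 0, 312]) cube([334, 61, 37]);
translate([36, 0, 563]) cube([334, 61, 37]);
translate([36, 0, 814]) cube([334, 61, 37]);
translate([36, 0, 1065]) cube([334, 61, 37]);
translate([36, 0, 1316]) cube([334, 61, 37]);
translate([36, 0, 1567]) cube([334, 61, 37]);
translate([36, 0, 1818]) cube([334, 61, 37]);


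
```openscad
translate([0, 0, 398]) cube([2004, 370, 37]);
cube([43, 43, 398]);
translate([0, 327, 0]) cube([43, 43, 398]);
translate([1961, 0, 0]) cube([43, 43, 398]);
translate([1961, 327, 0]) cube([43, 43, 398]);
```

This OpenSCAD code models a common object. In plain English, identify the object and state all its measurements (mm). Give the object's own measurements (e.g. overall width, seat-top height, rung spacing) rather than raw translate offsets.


A long wooden bench with a 2004 mm (x) × 370 mm (y) seat, 37 mm thick, its top surface 435 mm above the floor. Four 43 mm square legs at the seat corners, flush with the edges, run from z = 0 to the seat underside.


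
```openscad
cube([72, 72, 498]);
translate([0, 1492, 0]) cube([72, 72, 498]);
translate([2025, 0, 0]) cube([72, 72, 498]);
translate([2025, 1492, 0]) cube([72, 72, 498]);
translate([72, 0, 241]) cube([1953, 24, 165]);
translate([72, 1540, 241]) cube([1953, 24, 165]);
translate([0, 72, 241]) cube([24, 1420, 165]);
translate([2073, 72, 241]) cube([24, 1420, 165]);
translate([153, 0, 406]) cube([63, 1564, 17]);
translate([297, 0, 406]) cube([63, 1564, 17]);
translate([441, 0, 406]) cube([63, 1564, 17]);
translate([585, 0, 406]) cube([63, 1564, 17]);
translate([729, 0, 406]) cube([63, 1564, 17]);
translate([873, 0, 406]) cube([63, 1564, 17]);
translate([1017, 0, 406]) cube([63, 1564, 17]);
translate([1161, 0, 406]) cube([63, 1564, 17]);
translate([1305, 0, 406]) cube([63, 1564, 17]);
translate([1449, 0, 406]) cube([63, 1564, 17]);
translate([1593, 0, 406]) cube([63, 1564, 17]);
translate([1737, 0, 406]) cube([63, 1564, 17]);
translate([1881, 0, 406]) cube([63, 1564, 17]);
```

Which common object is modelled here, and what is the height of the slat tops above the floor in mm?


A bed frame. The slat-top height is 423 mm.

Four posts, four rails, and a row of slats — a bed frame. Slats sit on the rails at z = 241 + 165 = 406; with slat thickness 17, the top is 423 mm.


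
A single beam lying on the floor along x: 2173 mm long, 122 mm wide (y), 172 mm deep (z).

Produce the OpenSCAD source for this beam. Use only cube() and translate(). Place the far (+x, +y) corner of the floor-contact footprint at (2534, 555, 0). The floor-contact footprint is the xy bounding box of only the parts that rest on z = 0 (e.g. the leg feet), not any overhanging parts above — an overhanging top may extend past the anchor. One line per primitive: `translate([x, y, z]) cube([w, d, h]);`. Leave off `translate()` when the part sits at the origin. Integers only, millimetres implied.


translate([361, 433, 0]) cube([2173, 122, 172]);


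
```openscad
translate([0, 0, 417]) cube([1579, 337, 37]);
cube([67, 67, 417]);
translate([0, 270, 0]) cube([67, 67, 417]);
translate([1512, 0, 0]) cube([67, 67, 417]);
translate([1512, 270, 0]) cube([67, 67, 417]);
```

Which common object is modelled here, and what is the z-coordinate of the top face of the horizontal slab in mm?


A bench. The seat-top height is 454 mm.

A long slab on four corner posts — a bench. The slab sits at z = 417 with thickness 37, so the top is 417 + 37 = 454 mm.


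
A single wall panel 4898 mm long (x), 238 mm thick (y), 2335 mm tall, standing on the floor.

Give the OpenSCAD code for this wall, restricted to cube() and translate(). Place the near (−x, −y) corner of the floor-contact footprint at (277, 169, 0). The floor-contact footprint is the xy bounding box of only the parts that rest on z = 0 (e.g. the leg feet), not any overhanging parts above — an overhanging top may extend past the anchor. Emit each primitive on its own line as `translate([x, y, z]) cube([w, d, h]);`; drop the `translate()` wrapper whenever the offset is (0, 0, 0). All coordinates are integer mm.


translate([277, 169, 0]) cube([4898, 238, 2335]);


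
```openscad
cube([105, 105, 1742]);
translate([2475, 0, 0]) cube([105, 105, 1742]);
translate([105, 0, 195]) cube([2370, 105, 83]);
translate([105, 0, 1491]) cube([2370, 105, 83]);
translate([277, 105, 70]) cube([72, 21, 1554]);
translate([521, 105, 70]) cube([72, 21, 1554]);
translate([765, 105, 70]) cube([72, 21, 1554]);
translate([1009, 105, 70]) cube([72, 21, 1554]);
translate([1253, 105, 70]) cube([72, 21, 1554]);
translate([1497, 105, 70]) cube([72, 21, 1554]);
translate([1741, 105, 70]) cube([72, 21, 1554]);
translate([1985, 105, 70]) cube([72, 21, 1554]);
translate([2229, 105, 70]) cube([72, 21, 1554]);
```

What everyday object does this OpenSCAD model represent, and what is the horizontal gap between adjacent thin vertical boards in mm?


A fence section. The picket gap is 172 mm.

Two posts, two rails, 9 pickets — a fence section. Span 2370 mm holds 9 pickets of 72 mm with 10 equal gaps: ⌊(2370 − 9·72) / 10⌋ = 172 mm.


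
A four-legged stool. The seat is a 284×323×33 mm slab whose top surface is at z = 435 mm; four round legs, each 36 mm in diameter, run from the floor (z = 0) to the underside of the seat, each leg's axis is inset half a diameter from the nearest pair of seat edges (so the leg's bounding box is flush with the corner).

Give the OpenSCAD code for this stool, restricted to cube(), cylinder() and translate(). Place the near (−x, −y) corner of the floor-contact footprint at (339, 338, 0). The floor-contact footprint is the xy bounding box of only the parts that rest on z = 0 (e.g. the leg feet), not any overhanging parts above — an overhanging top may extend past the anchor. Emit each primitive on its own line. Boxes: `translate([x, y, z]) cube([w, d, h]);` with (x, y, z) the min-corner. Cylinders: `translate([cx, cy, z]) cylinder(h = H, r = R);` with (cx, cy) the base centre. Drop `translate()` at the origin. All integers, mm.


// leg_h = 435 - 33 = 402
translate([339, 338, 402]) cube([284, 323, 33]);
translate([357, 356, 0]) cylinder(h = 402, r = 18);
translate([605, 356, 0]) cylinder(h = 402, r = 18);
translate([357, 643, 0]) cylinder(h = 402, r = 18);
translate([605, 643, 0]) cylinder(h = 402, r = 18);


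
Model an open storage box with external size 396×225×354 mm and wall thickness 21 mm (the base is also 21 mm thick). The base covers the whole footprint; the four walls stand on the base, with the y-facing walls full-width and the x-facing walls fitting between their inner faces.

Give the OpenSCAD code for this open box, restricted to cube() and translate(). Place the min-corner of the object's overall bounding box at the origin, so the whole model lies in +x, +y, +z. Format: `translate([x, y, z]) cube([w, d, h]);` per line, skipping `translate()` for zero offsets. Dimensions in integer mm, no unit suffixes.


cube([396, 225, 21]);
translate([0, 0, 21]) cube([396, 21, 333]);
translate([0, 204, 21]) cube([396, 21, 333]);
translate([0, 21, 21]) cube([21, 183, 333]);
translate([375, 21, 21]) cube([21, 183, 333]);


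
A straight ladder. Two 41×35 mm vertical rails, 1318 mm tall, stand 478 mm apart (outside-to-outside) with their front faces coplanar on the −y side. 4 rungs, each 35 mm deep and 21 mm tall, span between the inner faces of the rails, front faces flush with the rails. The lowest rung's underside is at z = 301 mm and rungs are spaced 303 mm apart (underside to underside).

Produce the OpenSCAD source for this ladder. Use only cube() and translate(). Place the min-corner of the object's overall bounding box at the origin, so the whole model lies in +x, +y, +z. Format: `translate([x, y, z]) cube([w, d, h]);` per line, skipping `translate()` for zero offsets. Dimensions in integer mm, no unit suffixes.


cube([41, 35, 1318]);
translate([437, 0, 0]) cube([41, 35, 1318]);
translate([41, 0, 301]) cube([396, 35, 21]);
translate([41, 0, 604]) cube([396, 35, 21]);
translate([41, 0, 907]) cube([396, 35, 21]);
translate([41, 0, 1210]) cube([396, 35, 21]);


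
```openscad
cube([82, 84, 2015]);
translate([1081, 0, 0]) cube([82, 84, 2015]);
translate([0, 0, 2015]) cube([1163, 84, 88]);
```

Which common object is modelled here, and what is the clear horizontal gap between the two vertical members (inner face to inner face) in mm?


A door frame. The clear opening width is 999 mm.

Two 2015 mm tall posts with a header on top — a door frame. The left jamb is 82 mm wide at x = 0; the right jamb starts at x = 1081. The clear opening is 1081 − 82 = 999 mm.


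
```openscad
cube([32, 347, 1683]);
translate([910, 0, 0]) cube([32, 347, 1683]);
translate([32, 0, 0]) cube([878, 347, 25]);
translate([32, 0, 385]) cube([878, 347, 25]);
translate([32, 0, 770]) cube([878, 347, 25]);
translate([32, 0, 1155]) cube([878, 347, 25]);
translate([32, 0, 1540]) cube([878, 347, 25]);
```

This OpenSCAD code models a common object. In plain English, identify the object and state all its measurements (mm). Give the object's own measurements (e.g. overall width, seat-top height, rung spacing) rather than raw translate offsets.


An open bookshelf. Two side panels, each 32 mm thick, 347 mm deep and 1683 mm tall, stand 942 mm apart (outside-to-outside). Between them sit 5 shelves, each 25 mm thick and 347 mm deep, spanning the full gap between the sides. The bottom shelf rests on the floor (its underside at z = 0) and the clear gap between one shelf's top and the next shelf's underside is 360 mm.


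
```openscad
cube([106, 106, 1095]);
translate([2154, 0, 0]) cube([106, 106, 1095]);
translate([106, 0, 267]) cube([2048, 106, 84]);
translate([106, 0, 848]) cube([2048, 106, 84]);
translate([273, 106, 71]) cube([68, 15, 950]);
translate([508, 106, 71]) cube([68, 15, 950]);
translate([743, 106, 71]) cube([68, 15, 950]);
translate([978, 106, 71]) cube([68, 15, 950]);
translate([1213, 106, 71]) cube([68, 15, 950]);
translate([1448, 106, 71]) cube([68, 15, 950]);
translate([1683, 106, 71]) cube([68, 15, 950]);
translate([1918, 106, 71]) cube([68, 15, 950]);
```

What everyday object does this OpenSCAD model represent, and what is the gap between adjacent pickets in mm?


A fence section. The picket gap is 167 mm.

Two posts, two rails, 8 pickets — a fence section. Span 2048 mm holds 8 pickets of 68 mm with 9 equal gaps: ⌊(2048 − 8·68) / 9⌋ = 167 mm.


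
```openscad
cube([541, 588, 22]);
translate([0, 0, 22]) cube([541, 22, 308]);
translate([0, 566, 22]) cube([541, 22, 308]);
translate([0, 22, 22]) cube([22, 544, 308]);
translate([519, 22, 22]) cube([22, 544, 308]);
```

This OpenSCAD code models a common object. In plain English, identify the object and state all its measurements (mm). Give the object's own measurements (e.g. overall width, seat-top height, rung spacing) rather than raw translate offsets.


An open-topped rectangular box: outside dimensions 541×588×330 mm, with a uniform wall and base thickness of 22 mm. The base is a full 541×588 slab on the floor; four walls sit on top of the base. The front and back walls (the −y and +y sides) span the full width; the two side walls fit between them.


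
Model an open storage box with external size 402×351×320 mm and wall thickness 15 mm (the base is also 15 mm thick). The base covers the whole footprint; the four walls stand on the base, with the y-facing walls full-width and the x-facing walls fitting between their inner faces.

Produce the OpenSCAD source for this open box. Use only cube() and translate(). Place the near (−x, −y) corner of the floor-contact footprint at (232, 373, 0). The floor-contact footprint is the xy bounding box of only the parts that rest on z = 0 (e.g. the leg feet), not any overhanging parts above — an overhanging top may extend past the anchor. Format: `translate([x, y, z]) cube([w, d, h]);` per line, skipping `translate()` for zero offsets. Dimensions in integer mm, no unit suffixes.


translate([232, 373, 0]) cube([402, 351, 15]);
translate([232, 373, 15]) cube([402, 15, 305]);
translate([232, 709, 15]) cube([402, 15, 305]);
translate([232, 388, 15]) cube([15, 321, 305]);
translate([619, 388, 15]) cube([15, 321, 305]);


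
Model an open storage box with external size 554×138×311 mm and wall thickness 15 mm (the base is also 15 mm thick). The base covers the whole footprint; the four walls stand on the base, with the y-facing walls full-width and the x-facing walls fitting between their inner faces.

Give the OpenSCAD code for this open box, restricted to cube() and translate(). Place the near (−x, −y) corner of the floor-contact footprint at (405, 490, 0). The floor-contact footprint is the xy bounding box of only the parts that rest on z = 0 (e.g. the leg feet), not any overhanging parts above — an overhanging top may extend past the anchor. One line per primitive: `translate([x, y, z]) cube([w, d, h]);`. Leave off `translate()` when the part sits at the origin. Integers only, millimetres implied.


translate([405, 490, 0]) cube([554, 138, 15]);
translate([405, 490, 15]) cube([554, 15, 296]);
translate([405, 613, 15]) cube([554, 15, 296]);
translate([405, 505, 15]) cube([15, 108, 296]);
translate([944, 505, 15]) cube([15, 108, 296]);


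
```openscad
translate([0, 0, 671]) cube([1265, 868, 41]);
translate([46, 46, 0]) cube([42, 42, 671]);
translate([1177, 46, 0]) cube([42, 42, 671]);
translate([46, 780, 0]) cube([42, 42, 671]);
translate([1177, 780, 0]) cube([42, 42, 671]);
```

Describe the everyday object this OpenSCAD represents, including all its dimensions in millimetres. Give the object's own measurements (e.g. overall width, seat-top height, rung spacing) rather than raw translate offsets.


A table: top 1265 mm (x) × 868 mm (y), 41 mm thick, upper face at z = 712 mm, on four 42×42 mm square legs, each inset 46 mm from the nearest pair of top edges from z = 0 to the bottom of the top.


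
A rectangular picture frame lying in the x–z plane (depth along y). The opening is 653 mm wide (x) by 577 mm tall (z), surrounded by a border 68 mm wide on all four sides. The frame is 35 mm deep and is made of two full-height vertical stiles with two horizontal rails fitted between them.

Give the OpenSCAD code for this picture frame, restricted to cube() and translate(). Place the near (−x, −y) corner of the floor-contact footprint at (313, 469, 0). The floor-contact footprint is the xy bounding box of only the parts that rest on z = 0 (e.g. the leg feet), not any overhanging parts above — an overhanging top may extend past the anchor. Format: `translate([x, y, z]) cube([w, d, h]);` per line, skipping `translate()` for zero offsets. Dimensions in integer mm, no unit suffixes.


translate([313, 469, 0]) cube([68, 35, 713]);
translate([1034, 469, 0]) cube([68, 35, 713]);
translate([381, 469, 0]) cube([653, 35, 68]);
translate([381, 469, 645]) cube([653, 35, 68]);


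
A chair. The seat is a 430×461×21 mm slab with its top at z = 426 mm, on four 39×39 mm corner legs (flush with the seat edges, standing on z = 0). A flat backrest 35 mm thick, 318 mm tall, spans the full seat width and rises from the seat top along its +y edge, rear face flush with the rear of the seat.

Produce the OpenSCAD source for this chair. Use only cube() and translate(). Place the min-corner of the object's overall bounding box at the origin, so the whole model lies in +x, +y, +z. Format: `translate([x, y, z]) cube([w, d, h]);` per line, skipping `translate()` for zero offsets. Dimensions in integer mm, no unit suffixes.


translate([0, 0, 405]) cube([430, 461, 21]);
cube([39, 39, 405]);
translate([391, 0, 0]) cube([39, 39, 405]);
translate([0, 422, 0]) cube([39, 39, 405]);
translate([391, 422, 0]) cube([39, 39, 405]);
translate([0, 426, 426]) cube([430, 35, 318]);


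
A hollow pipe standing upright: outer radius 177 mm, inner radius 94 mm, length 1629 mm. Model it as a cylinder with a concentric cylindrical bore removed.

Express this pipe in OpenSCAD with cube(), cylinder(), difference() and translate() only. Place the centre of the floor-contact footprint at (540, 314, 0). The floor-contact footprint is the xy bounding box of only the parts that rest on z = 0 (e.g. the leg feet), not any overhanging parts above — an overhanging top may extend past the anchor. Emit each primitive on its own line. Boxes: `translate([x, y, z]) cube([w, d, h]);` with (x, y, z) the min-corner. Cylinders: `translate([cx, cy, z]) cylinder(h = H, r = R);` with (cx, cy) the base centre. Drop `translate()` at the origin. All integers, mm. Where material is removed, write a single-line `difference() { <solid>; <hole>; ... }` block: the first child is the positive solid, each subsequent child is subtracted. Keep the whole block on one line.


difference() { translate([540, 314, 0]) cylinder(h = 1629, r = 177); translate([540, 314, 0]) cylinder(h = 1629, r = 94); }


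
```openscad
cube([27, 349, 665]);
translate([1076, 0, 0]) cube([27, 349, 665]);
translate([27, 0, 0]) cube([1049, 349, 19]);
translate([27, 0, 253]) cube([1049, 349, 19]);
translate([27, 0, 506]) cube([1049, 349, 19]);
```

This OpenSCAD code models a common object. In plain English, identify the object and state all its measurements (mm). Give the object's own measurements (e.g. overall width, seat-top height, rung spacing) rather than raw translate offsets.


An open bookshelf. Two side panels, each 27 mm thick, 349 mm deep and 665 mm tall, stand 1103 mm apart (outside-to-outside). Between them sit 3 shelves, each 19 mm thick and 349 mm deep, spanning the full gap between the sides. The bottom shelf rests on the floor (its underside at z = 0) and the clear gap between one shelf's top and the next shelf's underside is 234 mm.


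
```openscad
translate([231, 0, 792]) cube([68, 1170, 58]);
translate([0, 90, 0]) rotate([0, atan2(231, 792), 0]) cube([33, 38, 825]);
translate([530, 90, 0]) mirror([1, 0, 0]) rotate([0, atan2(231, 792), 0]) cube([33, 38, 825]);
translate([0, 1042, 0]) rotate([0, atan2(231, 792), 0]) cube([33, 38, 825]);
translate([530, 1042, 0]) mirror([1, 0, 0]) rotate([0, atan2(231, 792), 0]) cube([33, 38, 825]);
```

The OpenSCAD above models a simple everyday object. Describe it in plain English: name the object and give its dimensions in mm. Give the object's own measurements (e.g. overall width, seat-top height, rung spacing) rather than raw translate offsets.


A sawhorse. A 68×1170×58 mm beam (x, y, z) sits on two A-frame leg pairs. Each pair is two raked legs of 33×38 mm section (38 mm along y) splaying symmetrically in x. Each leg rises 792 mm vertically over 231 mm of horizontal reach and is 825 mm long along its own axis. Every leg's outer bottom edge rests on the floor and its outer top edge meets a bottom edge of the beam — the left legs (tilting toward +x) meet the beam's −x bottom edge, the right legs (their mirror images, tilting toward −x) meet its +x bottom edge — so the leg tops tuck under the beam, the beam's underside is 792 mm above the floor, and the feet are 530 mm apart outside-to-outside with the beam centred between them. The two leg pairs are set in 90 mm from either end of the beam.


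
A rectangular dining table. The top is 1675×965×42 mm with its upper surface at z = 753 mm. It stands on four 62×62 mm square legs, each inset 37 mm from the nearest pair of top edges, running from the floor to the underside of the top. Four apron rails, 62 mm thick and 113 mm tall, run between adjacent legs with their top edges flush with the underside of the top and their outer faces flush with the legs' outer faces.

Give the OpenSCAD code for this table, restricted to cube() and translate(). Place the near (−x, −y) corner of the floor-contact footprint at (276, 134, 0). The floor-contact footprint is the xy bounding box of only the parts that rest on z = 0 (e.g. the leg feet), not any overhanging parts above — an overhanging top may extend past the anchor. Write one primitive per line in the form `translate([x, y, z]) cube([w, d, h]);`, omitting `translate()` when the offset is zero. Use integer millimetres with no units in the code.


translate([239, 97, 711]) cube([1675, 965, 42]);
translate([276, 134, 0]) cube([62, 62, 711]);
translate([1815, 134, 0]) cube([62, 62, 711]);
translate([276, 963, 0]) cube([62, 62, 711]);
translate([1815, 963, 0]) cube([62, 62, 711]);
translate([338, 134, 598]) cube([1477, 62, 113]);
translate([338, 963, 598]) cube([1477, 62, 113]);
translate([276, 196, 598]) cube([62, 767, 113]);
translate([1815, 196, 598]) cube([62, 767, 113]);


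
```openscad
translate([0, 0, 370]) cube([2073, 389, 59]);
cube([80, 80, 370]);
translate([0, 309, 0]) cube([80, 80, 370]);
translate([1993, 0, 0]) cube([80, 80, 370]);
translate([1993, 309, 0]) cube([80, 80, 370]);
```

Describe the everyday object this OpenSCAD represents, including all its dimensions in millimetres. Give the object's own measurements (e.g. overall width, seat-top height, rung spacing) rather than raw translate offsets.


A long wooden bench with a 2073 mm (x) × 389 mm (y) seat, 59 mm thick, its top surface 429 mm above the floor. Four 80 mm square legs at the seat corners, flush with the edges, run from z = 0 to the seat underside.


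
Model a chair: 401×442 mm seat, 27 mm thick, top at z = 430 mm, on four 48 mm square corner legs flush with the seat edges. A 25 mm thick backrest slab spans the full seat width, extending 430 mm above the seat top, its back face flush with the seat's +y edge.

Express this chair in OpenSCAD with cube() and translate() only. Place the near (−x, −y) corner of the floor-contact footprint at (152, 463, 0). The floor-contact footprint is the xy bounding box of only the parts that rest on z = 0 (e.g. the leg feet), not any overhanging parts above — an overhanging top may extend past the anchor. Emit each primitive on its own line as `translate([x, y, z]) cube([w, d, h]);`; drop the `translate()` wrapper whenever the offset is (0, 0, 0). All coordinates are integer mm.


translate([152, 463, 403]) cube([401, 442, 27]);
translate([152, 463, 0]) cube([48, 48, 403]);
translate([505, 463, 0]) cube([48, 48, 403]);
translate([152, 857, 0]) cube([48, 48, 403]);
translate([505, 857, 0]) cube([48, 48, 403]);
translate([152, 880, 430]) cube([401, 25, 430]);


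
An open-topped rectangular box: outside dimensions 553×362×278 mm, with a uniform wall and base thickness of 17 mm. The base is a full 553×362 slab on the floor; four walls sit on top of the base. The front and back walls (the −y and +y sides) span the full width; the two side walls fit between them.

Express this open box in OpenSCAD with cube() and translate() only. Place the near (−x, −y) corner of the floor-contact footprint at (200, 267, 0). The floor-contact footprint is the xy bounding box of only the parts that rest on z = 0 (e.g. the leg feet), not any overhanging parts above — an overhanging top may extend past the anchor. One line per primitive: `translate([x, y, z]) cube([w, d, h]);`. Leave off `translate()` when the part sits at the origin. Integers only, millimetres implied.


translate([200, 267, 0]) cube([553, 362, 17]);
translate([200, 267, 17]) cube([553, 17, 261]);
translate([200, 612, 17]) cube([553, 17, 261]);
translate([200, 284, 17]) cube([17, 328, 261]);
translate([736, 284, 17]) cube([17, 328, 261]);


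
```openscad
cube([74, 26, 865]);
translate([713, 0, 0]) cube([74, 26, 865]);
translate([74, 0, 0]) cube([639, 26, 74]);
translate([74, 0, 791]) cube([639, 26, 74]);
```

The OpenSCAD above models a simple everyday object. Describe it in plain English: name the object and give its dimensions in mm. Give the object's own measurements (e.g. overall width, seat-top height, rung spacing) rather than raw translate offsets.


A rectangular picture frame lying in the x–z plane (depth along y). The opening is 639 mm wide (x) by 717 mm tall (z), surrounded by a border 74 mm wide on all four sides. The frame is 26 mm deep and is made of two full-height vertical stiles with two horizontal rails fitted between them.


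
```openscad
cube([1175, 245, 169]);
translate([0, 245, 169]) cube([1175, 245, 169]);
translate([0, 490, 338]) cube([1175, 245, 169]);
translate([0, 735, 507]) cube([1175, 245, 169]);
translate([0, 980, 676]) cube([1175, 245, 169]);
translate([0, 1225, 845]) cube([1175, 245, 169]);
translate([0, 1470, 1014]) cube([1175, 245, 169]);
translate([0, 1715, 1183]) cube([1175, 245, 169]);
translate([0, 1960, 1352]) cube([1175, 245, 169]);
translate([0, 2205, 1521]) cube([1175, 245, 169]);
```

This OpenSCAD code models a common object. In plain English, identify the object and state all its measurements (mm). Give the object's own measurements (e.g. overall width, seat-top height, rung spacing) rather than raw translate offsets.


A straight staircase of 10 solid steps. Each step is 1175 mm wide (x), 245 mm deep (y, the going) and 169 mm tall (the rise). The first step rests on the floor; each subsequent step sits one going further in +y and one rise higher in +z, directly behind and above the previous step with no overlap.


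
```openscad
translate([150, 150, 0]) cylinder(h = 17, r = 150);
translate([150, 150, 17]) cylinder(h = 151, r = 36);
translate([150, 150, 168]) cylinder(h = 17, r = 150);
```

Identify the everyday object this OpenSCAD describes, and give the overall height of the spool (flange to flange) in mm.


A spool. The overall height is 185 mm.

Three coaxial cylinders, large–small–large — a spool. Two 17 mm flanges and a 151 mm core give 17 + 151 + 17 = 185 mm.


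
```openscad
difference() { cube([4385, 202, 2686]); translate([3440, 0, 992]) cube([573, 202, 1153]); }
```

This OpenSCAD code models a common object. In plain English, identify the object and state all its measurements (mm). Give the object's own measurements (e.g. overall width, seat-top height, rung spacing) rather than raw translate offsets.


A wall 4385 mm long (x), 202 mm thick (y), 2686 mm tall, with a rectangular window opening cut through it. The opening is 573 mm wide and 1153 mm tall; its sill is at z = 992 mm and its near (−x) edge is 3440 mm from the wall's −x end. The opening passes through the full wall thickness.


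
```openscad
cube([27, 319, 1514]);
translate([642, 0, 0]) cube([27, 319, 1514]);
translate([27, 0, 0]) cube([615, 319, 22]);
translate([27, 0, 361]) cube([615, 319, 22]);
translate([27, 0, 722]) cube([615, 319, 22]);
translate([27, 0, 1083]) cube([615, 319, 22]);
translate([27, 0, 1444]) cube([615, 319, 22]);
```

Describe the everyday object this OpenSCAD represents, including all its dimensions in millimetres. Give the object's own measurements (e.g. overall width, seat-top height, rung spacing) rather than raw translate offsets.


An open bookshelf. Two side panels, each 27 mm thick, 319 mm deep and 1514 mm tall, stand 669 mm apart (outside-to-outside). Between them sit 5 shelves, each 22 mm thick and 319 mm deep, spanning the full gap between the sides. The bottom shelf rests on the floor (its underside at z = 0) and the clear gap between one shelf's top and the next shelf's underside is 339 mm.


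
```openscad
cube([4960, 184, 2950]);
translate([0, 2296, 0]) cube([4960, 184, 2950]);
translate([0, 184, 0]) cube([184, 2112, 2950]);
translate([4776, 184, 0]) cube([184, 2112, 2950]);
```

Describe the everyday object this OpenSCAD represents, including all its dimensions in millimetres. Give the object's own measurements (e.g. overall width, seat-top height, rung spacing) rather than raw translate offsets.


The wall frame of a small rectangular building: four walls, each 2950 mm tall and 184 mm thick, enclosing a footprint 4960 mm (x) by 2480 mm (y) outside-to-outside, with no floor or roof. The front and back walls (the −y and +y sides) span the full width; the two side walls fit between them.


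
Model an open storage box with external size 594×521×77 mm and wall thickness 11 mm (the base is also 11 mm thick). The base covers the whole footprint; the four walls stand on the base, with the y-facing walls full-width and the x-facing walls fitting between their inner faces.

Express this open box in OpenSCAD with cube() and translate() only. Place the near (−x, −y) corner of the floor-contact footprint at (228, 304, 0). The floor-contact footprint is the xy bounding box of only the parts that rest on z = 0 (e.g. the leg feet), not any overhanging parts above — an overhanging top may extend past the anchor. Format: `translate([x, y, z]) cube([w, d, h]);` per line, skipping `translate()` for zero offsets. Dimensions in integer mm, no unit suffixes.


translate([228, 304, 0]) cube([594, 521, 11]);
translate([228, 304, 11]) cube([594, 11, 66]);
translate([228, 814, 11]) cube([594, 11, 66]);
translate([228, 315, 11]) cube([11, 499, 66]);
translate([811, 315, 11]) cube([11, 499, 66]);


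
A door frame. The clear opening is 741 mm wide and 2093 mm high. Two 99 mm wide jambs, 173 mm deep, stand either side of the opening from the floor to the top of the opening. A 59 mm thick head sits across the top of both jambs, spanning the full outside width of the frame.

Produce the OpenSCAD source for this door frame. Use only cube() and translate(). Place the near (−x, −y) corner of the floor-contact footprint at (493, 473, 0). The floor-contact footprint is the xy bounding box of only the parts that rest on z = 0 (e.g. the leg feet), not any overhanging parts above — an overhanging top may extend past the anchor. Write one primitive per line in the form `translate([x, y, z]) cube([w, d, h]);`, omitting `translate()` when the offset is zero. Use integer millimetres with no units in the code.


translate([493, 473, 0]) cube([99, 173, 2093]);
translate([1333, 473, 0]) cube([99, 173, 2093]);
translate([493, 473, 2093]) cube([939, 173, 59]);


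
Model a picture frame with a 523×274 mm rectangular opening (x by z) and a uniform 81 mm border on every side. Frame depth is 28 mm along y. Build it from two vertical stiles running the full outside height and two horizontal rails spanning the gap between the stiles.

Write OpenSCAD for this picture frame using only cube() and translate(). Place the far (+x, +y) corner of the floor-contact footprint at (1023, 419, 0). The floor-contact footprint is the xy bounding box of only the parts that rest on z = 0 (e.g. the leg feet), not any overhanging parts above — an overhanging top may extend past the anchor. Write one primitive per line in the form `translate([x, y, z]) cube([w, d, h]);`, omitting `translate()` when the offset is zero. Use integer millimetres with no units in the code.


translate([338, 391, 0]) cube([81, 28, 436]);
translate([942, 391, 0]) cube([81, 28, 436]);
translate([419, 391, 0]) cube([523, 28, 81]);
translate([419, 391, 355]) cube([523, 28, 81]);


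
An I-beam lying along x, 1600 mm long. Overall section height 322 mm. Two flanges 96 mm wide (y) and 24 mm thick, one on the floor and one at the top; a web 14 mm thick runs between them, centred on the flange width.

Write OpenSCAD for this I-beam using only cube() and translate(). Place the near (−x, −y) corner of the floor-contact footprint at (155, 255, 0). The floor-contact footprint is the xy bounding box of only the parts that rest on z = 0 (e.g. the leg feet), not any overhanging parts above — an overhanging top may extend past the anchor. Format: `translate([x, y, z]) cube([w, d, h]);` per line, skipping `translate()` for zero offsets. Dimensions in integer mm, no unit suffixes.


translate([155, 255, 0]) cube([1600, 96, 24]);
translate([155, 296, 24]) cube([1600, 14, 274]);
translate([155, 255, 298]) cube([1600, 96, 24]);


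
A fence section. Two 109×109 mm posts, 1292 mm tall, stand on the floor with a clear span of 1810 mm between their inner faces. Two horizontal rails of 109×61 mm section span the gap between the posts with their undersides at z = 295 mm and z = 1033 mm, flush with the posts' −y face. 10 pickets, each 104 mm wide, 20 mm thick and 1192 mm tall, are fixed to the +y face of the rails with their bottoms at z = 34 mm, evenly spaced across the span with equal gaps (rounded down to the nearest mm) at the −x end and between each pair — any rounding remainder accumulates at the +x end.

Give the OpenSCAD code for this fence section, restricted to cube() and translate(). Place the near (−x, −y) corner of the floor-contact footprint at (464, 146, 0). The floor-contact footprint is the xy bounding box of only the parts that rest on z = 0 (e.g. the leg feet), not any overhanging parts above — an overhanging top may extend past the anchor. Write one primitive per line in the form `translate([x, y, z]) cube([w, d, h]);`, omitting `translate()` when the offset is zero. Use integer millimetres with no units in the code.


translate([464, 146, 0]) cube([109, 109, 1292]);
translate([2383, 146, 0]) cube([109, 109, 1292]);
translate([573, 146, 295]) cube([1810, 109, 61]);
translate([573, 146, 1033]) cube([1810, 109, 61]);
translate([643, 255, 34]) cube([104, 20, 1192]);
translate([817, 255, 34]) cube([104, 20, 1192]);
translate([991, 255, 34]) cube([104, 20, 1192]);
translate([1165, 255, 34]) cube([104, 20, 1192]);
translate([1339, 255, 34]) cube([104, 20, 1192]);
translate([1513, 255, 34]) cube([104, 20, 1192]);
translate([1687, 255, 34]) cube([104, 20, 1192]);
translate([1861, 255, 34]) cube([104, 20, 1192]);
translate([2035, 255, 34]) cube([104, 20, 1192]);
translate([2209, 255, 34]) cube([104, 20, 1192]);


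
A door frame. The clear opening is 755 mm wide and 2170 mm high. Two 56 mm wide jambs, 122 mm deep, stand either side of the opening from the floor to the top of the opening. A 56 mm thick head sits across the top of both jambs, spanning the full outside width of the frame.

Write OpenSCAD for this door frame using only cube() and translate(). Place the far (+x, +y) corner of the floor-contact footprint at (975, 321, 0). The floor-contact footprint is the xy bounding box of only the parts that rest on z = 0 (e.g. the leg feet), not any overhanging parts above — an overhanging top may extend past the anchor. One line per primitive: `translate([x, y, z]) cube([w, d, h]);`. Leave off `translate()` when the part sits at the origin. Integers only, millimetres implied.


translate([108, 199, 0]) cube([56, 122, 2170]);
translate([919, 199, 0]) cube([56, 122, 2170]);
translate([108, 199, 2170]) cube([867, 122, 56]);


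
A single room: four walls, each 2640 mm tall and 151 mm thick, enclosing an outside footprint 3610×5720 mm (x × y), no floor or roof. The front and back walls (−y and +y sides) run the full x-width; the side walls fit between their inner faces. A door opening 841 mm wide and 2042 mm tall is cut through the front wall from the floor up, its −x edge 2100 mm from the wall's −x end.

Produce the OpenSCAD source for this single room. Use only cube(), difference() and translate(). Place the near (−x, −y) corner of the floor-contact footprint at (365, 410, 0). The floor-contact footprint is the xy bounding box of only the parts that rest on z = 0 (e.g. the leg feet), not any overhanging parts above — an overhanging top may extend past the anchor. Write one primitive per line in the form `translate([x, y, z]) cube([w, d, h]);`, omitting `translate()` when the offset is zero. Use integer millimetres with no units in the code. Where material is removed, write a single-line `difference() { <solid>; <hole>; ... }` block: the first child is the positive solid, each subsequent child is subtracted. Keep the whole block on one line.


difference() { translate([365, 410, 0]) cube([3610, 151, 2640]); translate([2465, 410, 0]) cube([841, 151, 2042]); }
translate([365, 5979, 0]) cube([3610, 151, 2640]);
translate([365, 561, 0]) cube([151, 5418, 2640]);
translate([3824, 561, 0]) cube([151, 5418, 2640]);


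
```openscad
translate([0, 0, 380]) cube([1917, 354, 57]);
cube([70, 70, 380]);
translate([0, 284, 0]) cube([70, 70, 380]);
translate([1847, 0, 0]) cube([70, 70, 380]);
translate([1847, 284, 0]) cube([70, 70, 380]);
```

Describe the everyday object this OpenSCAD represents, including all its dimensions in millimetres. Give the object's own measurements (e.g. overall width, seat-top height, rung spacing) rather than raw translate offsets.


A bench: a 1917×354 mm seat slab, 57 mm thick, top at z = 437 mm, on four 70×70 mm square legs flush with the seat corners and standing on z = 0.


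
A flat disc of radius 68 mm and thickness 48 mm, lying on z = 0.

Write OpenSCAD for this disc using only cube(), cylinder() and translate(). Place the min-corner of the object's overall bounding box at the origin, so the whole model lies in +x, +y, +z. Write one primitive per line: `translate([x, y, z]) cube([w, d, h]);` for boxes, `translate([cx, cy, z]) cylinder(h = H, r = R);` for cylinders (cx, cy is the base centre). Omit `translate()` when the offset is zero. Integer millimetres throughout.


translate([68, 68, 0]) cylinder(h = 48, r = 68);
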